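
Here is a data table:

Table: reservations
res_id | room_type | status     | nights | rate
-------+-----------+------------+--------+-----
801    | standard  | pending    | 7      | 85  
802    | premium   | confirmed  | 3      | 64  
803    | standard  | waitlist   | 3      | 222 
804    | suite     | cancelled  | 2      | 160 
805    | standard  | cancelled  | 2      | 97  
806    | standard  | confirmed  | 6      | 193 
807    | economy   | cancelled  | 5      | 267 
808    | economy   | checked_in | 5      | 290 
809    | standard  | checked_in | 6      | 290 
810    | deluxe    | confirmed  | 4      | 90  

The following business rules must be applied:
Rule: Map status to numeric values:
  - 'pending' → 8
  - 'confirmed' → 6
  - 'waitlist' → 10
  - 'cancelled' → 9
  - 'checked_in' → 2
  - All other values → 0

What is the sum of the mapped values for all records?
67

Step 1: Apply mapping to each record
Step 2: Count by status:
  'pending': 1 records × 8 = 8
  'confirmed': 3 records × 6 = 18
  'waitlist': 1 records × 10 = 10
  'cancelled': 3 records × 9 = 27
  'checked_in': 2 records × 2 = 4
Step 3: Sum all mapped values = 67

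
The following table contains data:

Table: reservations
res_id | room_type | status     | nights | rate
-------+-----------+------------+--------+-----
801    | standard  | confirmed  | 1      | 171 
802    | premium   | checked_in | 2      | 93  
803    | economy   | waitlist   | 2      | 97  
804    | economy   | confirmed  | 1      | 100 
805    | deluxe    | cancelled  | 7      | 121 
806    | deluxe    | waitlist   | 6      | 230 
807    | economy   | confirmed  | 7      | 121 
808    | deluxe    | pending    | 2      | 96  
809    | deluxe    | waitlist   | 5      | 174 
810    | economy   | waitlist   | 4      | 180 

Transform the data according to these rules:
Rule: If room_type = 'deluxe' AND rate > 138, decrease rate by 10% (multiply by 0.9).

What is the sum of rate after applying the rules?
1342.6

Step 1: Find records where room_type = 'deluxe' AND rate > 138
Step 2: 2 records match, summing to 404
Step 3: After multiplier: 404 × 0.9 = 363.6
Step 4: Unaffected records sum: 979
Step 5: Final sum = 363.6 + 979 = 1342.6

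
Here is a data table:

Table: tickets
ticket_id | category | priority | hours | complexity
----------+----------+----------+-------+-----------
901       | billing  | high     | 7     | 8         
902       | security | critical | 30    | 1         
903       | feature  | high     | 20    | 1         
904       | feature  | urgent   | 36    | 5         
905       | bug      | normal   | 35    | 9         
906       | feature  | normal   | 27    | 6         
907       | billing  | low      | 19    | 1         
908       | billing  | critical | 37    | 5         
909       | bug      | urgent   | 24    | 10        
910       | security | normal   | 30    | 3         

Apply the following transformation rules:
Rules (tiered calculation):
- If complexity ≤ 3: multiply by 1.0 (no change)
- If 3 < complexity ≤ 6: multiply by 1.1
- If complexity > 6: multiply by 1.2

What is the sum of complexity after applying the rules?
56.0

Step 1: Tier 1 (complexity ≤ 3): 4 records, sum = 6 × 1.0 = 6.0
Step 2: Tier 2 (3 < complexity ≤ 6): 3 records, sum = 16 × 1.1 = 17.6
Step 3: Tier 3 (complexity > 6): 3 records, sum = 27 × 1.2 = 32.4
Step 4: Final sum = 6.0 + 17.6 + 32.4 = 56.0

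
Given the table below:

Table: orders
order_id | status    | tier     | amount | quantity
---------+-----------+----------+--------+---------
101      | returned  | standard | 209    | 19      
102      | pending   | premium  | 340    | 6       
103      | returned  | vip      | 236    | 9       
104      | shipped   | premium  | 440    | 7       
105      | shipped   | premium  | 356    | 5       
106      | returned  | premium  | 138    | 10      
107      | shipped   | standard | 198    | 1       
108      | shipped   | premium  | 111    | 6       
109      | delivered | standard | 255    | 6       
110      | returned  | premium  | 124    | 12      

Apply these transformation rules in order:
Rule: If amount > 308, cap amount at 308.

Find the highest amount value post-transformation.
308

Step 1: Original maximum amount = 440
Step 2: Apply cap at 308
Step 3: 3 records had amount > 308 and were capped
Step 4: Maximum after transformation = 308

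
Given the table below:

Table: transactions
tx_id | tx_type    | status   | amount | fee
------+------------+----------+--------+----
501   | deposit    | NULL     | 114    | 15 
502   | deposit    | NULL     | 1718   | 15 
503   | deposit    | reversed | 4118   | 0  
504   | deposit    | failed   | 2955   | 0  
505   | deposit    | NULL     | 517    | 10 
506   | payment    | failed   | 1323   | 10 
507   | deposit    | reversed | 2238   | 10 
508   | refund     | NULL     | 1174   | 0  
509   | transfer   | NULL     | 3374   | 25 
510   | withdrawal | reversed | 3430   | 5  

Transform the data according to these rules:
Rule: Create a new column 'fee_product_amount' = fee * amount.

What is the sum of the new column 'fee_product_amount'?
169760

Step 1: For each record, compute fee * amount
Example calculations:
  15 * 114 = 1710
  15 * 1718 = 25770
  0 * 4118 = 0
  ...
Step 2: Sum all derived values
Step 3: Total = 169760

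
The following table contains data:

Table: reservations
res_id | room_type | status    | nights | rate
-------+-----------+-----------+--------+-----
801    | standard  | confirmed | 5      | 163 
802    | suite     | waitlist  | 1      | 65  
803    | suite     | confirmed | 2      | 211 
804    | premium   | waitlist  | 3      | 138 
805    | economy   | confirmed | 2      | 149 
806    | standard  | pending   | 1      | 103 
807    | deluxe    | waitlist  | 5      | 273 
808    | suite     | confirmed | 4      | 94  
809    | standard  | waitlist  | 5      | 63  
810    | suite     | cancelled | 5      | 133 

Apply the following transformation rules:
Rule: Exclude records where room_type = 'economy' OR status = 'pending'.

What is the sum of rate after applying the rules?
1140

Step 1: Find records where room_type = 'economy' OR status = 'pending'
Step 2: 2 records match, summing to 252
Step 3: Original sum: 1392
Step 4: Remaining sum = 1392 - 252 = 1140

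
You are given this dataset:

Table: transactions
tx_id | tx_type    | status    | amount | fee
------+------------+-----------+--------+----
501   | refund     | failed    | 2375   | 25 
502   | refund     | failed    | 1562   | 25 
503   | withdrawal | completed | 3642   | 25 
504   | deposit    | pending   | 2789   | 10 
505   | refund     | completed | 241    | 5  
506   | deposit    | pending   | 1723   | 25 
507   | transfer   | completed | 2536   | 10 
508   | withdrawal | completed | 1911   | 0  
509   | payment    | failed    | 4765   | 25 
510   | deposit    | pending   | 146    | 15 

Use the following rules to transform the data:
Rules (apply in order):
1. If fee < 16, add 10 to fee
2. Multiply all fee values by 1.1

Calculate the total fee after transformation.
236.5

Step 1: Apply Rule 1 - Add 10 to records with fee < 16
  - 5 records affected: 40 + (5 × 10) = 90
  - Unaffected records: 125
  - Sum after Rule 1: 215
Step 2: Apply Rule 2 - Multiply all by 1.1
  - 215 × 1.1 = 236.5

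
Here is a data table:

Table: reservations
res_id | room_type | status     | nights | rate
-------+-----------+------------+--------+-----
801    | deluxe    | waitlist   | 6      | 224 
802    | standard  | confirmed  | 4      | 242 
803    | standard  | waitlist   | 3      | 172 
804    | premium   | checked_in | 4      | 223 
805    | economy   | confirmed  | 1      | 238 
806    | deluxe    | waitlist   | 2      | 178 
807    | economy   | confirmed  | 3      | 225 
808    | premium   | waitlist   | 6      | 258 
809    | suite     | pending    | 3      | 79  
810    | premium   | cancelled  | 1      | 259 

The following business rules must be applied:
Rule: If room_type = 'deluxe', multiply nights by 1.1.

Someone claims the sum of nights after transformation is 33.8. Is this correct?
Yes, the result is correct.

Step 1: Calculate the correct sum after transformation
Step 2: Apply multiplier 1.1 to records where room_type = 'deluxe'
Step 3: Correct result = 33.8
Step 4: Claimed result = 33.8
Step 5: 33.8 = 33.8 ✓
Conclusion: The claimed result is correct.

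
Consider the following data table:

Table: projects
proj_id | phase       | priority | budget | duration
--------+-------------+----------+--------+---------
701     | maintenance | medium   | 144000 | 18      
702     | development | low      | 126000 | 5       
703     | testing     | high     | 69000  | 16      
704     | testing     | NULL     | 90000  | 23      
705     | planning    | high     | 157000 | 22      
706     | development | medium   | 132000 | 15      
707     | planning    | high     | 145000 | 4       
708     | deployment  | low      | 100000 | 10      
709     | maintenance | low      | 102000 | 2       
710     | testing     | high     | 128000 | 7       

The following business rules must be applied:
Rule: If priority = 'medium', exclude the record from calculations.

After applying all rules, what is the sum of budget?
917000

Step 1: Identify records where priority = 'medium'
Step 2: The excluded records sum to 276000
Step 3: Original total budget = 1193000
Step 4: Remaining total = 1193000 - 276000 = 917000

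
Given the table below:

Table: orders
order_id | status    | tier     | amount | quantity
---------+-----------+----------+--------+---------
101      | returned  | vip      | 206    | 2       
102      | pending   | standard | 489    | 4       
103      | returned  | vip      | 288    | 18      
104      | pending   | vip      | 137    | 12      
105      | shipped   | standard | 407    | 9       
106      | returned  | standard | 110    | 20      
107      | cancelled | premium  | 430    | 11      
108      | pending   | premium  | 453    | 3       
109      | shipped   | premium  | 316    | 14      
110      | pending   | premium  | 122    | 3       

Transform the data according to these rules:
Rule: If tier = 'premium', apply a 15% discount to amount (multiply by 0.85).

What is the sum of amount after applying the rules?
2759.85

Step 1: Records with tier = 'premium' have total amount = 1321
Step 2: Apply multiplier: 1321 × 0.85 = 1122.85
Step 3: Other records total: 1637
Step 4: Final sum = 1122.85 + 1637 = 2759.85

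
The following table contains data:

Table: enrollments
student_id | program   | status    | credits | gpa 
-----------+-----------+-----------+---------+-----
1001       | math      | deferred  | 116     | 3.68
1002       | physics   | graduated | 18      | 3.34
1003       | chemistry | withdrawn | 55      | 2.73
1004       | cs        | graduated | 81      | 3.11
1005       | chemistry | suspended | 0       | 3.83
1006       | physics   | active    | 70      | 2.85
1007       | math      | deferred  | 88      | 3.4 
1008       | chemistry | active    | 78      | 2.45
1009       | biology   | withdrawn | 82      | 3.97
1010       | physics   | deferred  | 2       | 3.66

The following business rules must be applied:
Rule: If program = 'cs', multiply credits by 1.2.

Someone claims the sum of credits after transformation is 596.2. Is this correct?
No, the correct result is 606.2.

Step 1: Calculate the correct sum after transformation
Step 2: Apply multiplier 1.2 to records where program = 'cs'
Step 3: Correct result = 606.2
Step 4: Claimed result = 596.2
Step 5: 606.2 ≠ 596.2
Conclusion: The claimed result is incorrect. The correct answer is 606.2.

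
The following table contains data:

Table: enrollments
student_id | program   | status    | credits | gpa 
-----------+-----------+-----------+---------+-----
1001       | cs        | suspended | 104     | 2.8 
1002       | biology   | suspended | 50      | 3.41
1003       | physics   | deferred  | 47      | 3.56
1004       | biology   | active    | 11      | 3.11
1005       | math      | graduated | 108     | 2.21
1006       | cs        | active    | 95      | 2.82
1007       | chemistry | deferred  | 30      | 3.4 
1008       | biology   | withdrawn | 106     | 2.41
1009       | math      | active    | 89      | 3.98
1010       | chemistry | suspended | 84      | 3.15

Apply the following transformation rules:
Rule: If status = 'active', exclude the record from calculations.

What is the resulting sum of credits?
529

Step 1: Identify records where status = 'active'
Step 2: The excluded records sum to 195
Step 3: Original total credits = 724
Step 4: Remaining total = 724 - 195 = 529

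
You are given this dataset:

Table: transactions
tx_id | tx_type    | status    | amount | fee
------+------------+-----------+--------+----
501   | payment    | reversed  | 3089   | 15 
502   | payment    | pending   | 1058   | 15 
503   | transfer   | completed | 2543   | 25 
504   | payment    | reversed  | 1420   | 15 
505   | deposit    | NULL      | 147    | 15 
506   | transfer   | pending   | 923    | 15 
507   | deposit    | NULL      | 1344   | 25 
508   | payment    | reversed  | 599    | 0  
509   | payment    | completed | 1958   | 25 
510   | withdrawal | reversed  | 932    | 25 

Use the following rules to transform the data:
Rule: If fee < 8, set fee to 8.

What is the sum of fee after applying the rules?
183

Step 1: 1 records have fee < 8
Step 2: These records originally summed to 0
Step 3: After setting to minimum: 1 × 8 = 8
Step 4: Unaffected records sum: 175
Step 5: Final sum = 8 + 175 = 183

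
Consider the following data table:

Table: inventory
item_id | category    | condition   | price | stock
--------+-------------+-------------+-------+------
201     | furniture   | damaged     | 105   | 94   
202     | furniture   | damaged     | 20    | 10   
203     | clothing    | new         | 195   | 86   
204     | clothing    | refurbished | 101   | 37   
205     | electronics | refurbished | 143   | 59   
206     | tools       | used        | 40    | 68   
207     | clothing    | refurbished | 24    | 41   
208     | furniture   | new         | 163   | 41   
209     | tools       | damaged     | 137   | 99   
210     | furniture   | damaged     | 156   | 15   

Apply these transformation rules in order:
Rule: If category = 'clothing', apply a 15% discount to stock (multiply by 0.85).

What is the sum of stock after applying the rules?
525.4

Step 1: Records with category = 'clothing' have total stock = 164
Step 2: Apply multiplier: 164 × 0.85 = 139.4
Step 3: Other records total: 386
Step 4: Final sum = 139.4 + 386 = 525.4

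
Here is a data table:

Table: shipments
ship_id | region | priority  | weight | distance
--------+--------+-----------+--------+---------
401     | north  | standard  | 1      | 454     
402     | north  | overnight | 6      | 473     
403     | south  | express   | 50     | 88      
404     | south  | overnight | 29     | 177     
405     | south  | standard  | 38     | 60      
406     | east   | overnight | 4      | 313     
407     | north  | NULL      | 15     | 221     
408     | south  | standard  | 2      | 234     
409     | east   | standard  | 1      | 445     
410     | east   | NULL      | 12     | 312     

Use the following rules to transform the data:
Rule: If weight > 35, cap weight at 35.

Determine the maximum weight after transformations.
35

Step 1: Original maximum weight = 50
Step 2: Apply cap at 35
Step 3: 2 records had weight > 35 and were capped
Step 4: Maximum after transformation = 35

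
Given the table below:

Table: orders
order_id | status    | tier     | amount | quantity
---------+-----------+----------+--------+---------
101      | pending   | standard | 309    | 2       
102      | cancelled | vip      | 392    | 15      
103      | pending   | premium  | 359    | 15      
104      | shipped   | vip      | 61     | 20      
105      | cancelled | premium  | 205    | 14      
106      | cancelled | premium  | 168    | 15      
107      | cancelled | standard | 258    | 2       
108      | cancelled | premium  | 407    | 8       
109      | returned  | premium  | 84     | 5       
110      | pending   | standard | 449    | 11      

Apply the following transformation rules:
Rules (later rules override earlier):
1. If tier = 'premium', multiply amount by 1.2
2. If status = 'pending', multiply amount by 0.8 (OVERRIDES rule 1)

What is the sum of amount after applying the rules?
2641.4

Step 1: Rule 2 takes priority for records with status = 'pending'
  - 3 records: 1117 × 0.8 = 893.6
Step 2: Rule 1 applies to remaining records with tier = 'premium'
  - 4 records: 864 × 1.2 = 1036.8
Step 3: Other records unchanged: 711
Step 4: Final sum = 893.6 + 1036.8 + 711 = 2641.4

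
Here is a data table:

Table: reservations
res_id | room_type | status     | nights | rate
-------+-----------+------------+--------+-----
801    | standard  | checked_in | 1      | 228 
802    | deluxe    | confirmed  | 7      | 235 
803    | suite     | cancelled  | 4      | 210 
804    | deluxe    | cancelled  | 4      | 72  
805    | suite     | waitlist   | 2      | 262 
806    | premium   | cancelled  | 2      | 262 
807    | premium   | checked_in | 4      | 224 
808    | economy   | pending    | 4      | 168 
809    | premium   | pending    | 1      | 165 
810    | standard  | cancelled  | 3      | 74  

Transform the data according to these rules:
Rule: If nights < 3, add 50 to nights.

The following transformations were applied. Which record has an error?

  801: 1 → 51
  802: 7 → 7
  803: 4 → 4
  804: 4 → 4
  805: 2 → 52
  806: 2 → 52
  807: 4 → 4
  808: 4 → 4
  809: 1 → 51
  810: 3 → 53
Record 810 has an error. The correct transformed value should be 3, not 53.

Step 1: Check each record against the rule
Step 2: Record 810 has nights = 3
Step 3: Since 3 >= 3, the bonus should not have been applied
Step 4: Correct value = 3, but claimed value = 53
Conclusion: Record 810 has the error.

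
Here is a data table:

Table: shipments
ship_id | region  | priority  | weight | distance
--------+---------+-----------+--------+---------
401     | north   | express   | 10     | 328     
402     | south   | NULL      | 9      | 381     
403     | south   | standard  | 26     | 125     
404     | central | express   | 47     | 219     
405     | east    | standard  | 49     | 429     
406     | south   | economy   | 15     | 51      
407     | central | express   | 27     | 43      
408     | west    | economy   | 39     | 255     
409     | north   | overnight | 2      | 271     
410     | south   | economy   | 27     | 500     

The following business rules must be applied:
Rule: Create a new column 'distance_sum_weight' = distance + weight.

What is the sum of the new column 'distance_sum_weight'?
2853

Step 1: For each record, compute distance + weight
Example calculations:
  328 + 10 = 338
  381 + 9 = 390
  125 + 26 = 151
  ...
Step 2: Sum all derived values
Step 3: Total = 2853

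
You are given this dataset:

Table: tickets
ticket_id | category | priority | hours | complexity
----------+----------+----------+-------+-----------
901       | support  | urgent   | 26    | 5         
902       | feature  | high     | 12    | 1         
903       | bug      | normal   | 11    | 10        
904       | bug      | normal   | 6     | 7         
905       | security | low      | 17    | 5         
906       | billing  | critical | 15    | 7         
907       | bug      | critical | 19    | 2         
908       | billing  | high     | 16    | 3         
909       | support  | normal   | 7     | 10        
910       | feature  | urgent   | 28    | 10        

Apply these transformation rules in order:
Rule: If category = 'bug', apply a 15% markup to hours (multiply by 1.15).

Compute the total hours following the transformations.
162.4

Step 1: Records with category = 'bug' have total hours = 36
Step 2: Apply multiplier: 36 × 1.15 = 41.4
Step 3: Other records total: 121
Step 4: Final sum = 41.4 + 121 = 162.4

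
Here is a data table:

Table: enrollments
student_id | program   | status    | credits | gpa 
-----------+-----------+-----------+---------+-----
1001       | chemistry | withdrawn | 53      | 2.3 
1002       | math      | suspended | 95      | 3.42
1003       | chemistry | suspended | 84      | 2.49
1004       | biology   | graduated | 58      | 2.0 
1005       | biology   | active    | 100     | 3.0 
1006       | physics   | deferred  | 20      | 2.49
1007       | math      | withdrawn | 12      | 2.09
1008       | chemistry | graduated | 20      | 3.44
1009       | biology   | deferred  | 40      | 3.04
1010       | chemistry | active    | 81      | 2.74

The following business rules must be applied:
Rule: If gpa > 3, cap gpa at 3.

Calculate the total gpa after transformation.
26.11

Step 1: 3 records have gpa > 3
Step 2: These records originally summed to 9.9
Step 3: After capping: 3 × 3 = 9
Step 4: Unaffected records sum: 17.11
Step 5: Final sum = 9 + 17.11 = 26.11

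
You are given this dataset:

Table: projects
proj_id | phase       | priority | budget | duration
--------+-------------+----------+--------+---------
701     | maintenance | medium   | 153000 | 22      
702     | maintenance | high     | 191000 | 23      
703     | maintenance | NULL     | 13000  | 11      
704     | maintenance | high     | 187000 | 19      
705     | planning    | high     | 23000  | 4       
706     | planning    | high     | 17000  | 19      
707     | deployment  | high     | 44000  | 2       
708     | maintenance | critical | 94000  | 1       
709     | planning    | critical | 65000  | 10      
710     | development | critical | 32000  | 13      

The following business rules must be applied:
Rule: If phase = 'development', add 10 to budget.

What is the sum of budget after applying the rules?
819010

Step 1: Count records where phase = 'development': 1
Step 2: Total bonus added: 1 × 10 = 10
Step 3: Original sum of budget: 819000
Step 4: Final sum = 819000 + 10 = 819010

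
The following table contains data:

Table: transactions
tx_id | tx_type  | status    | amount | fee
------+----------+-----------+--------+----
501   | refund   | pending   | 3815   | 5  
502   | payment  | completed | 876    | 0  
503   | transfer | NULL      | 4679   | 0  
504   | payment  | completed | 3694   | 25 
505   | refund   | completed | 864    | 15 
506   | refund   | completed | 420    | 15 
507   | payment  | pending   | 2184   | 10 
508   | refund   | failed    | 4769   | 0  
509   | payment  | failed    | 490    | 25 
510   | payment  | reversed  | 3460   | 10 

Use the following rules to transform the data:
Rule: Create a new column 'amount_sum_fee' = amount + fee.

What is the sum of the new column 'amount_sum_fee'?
25356

Step 1: For each record, compute amount + fee
Example calculations:
  3815 + 5 = 3820
  876 + 0 = 876
  4679 + 0 = 4679
  ...
Step 2: Sum all derived values
Step 3: Total = 25356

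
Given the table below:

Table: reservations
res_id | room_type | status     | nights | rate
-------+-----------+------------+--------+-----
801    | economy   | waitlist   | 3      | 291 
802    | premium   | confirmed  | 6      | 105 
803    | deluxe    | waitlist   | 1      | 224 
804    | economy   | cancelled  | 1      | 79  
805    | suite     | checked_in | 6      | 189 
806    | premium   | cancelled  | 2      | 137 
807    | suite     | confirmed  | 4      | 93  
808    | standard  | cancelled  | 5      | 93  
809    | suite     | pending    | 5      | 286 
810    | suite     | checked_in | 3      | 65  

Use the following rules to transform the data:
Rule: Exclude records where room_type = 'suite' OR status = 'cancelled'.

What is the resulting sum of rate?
620

Step 1: Find records where room_type = 'suite' OR status = 'cancelled'
Step 2: 7 records match, summing to 942
Step 3: Original sum: 1562
Step 4: Remaining sum = 1562 - 942 = 620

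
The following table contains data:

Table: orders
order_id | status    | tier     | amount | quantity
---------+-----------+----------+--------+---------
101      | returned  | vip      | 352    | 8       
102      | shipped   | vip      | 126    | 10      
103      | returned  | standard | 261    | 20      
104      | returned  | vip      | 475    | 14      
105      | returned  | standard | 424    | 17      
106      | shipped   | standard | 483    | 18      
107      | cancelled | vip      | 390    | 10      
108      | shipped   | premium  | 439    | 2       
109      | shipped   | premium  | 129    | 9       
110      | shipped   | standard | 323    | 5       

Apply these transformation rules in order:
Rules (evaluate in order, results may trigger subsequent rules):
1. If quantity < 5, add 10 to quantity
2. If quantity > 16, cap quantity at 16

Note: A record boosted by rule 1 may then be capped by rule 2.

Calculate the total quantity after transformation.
116

Step 1: Apply rule 1 to records with quantity < 5
  - 1 records get bonus of 10
  - Of these, 0 records then exceed 16 and get capped
Step 2: Apply rule 2 to records with quantity > 16
  - 3 records (original) are capped
Step 3: Calculate final sum = 116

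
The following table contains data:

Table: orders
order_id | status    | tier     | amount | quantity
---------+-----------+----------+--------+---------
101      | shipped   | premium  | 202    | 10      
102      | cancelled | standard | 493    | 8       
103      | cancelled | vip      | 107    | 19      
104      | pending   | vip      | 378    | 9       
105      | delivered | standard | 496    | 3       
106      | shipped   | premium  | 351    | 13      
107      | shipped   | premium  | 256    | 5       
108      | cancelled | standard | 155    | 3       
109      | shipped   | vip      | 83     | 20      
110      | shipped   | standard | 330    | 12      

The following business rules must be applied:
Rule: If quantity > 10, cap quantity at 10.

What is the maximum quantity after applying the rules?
10

Step 1: Original maximum quantity = 20
Step 2: Apply cap at 10
Step 3: 4 records had quantity > 10 and were capped
Step 4: Maximum after transformation = 10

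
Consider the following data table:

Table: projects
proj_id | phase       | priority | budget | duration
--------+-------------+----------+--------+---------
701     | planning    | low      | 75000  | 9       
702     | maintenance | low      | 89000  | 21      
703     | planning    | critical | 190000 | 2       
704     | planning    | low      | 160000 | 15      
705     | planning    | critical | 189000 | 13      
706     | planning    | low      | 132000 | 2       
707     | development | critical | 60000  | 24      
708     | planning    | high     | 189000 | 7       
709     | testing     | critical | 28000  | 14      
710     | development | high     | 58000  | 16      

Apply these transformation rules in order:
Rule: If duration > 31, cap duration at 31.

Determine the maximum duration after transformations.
24

Step 1: Original maximum duration = 24
Step 2: Check cap of 31 against maximum
Step 3: No records exceed the cap (max 24 <= cap 31), so no capping applies
Step 4: Maximum after transformation = 24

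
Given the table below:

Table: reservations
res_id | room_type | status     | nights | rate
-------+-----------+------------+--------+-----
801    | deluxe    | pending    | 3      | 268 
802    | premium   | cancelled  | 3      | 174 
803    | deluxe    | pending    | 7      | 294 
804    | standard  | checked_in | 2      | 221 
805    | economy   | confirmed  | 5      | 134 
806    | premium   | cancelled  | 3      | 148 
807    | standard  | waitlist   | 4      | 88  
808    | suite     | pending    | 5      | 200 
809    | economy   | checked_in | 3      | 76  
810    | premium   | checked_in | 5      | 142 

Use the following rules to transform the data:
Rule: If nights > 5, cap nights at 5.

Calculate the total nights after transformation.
38

Step 1: 1 records have nights > 5
Step 2: These records originally summed to 7
Step 3: After capping: 1 × 5 = 5
Step 4: Unaffected records sum: 33
Step 5: Final sum = 5 + 33 = 38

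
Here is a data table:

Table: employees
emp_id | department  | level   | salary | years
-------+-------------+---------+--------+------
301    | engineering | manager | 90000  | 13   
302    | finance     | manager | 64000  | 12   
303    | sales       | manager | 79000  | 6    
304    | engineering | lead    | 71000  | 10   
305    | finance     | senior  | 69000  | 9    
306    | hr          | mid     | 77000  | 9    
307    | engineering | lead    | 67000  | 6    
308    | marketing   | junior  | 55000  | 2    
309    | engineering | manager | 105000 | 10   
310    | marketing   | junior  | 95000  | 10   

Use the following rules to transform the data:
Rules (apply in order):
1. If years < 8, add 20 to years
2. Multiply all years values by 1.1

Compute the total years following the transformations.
161.7

Step 1: Apply Rule 1 - Add 20 to records with years < 8
  - 3 records affected: 14 + (3 × 20) = 74
  - Unaffected records: 73
  - Sum after Rule 1: 147
Step 2: Apply Rule 2 - Multiply all by 1.1
  - 147 × 1.1 = 161.7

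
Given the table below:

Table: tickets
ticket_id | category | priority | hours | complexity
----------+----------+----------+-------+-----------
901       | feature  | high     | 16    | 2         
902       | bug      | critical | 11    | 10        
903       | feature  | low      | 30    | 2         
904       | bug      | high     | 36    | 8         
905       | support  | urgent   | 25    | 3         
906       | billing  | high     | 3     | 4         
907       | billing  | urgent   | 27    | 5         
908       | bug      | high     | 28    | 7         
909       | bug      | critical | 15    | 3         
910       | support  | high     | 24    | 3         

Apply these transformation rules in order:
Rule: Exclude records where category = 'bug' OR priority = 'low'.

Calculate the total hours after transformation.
95

Step 1: Find records where category = 'bug' OR priority = 'low'
Step 2: 5 records match, summing to 120
Step 3: Original sum: 215
Step 4: Remaining sum = 215 - 120 = 95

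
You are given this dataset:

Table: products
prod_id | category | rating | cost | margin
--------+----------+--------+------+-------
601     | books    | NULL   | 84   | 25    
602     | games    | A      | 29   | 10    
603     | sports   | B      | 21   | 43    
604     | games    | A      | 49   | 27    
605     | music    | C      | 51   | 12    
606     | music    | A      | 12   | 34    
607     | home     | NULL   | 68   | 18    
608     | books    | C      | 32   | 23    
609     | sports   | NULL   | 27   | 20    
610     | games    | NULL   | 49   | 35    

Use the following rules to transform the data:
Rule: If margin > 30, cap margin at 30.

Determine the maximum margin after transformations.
30

Step 1: Original maximum margin = 43
Step 2: Apply cap at 30
Step 3: 3 records had margin > 30 and were capped
Step 4: Maximum after transformation = 30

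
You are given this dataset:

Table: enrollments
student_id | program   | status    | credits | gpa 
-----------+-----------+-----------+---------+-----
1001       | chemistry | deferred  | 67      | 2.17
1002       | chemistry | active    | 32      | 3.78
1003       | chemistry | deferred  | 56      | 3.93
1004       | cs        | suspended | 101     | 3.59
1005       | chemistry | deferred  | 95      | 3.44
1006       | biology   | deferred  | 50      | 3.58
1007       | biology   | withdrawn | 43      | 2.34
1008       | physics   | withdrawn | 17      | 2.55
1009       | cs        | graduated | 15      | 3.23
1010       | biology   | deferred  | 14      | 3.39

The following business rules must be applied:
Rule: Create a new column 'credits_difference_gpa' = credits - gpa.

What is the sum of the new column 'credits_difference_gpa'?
458.0

Step 1: For each record, compute credits - gpa
Example calculations:
  67 - 2.17 = 64.83
  32 - 3.78 = 28.22
  56 - 3.93 = 52.07
  ...
Step 2: Sum all derived values
Step 3: Total = 458.0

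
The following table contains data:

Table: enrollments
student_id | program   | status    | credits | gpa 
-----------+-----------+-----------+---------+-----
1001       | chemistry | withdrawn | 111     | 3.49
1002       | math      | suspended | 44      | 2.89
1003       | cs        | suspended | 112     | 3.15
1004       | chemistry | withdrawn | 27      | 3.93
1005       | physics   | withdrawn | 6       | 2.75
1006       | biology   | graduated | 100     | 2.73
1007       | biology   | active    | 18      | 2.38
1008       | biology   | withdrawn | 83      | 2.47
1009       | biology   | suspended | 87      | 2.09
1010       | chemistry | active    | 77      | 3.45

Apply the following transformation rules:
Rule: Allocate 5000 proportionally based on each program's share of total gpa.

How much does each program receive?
biology: 1648.48, chemistry: 1853.05, cs: 536.99, math: 492.67, physics: 468.8

Step 1: Calculate total gpa = 29.33
Step 2: Calculate each program's proportion:
  biology: 9.67/29.33 = 32.97% → 1648.48
  chemistry: 10.87/29.33 = 37.06% → 1853.05
  cs: 3.15/29.33 = 10.74% → 536.99
  math: 2.89/29.33 = 9.85% → 492.67
  physics: 2.75/29.33 = 9.38% → 468.8
Step 3: Verify: sum of allocations ≈ 5000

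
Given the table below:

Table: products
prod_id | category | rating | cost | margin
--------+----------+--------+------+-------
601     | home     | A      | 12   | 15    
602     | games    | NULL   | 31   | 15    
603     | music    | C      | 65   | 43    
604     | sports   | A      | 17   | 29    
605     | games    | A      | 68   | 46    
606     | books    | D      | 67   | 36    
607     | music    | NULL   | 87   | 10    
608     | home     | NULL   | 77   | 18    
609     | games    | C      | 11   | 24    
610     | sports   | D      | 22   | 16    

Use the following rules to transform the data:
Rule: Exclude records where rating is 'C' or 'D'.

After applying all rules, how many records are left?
6

Step 1: Count records to exclude
  - 2 (C) + 2 (D) = 4 records
Step 2: Total records: 10
Step 3: Remaining = 10 - 4 = 6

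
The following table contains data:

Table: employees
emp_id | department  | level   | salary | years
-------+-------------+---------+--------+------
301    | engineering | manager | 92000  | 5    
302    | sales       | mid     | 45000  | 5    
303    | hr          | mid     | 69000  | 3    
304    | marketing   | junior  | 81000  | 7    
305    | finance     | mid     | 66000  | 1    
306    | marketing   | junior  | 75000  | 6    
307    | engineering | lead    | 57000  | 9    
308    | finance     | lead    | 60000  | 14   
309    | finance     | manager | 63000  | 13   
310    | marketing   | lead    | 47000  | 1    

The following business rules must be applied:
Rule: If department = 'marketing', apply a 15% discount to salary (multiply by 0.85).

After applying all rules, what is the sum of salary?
624550.0

Step 1: Records with department = 'marketing' have total salary = 203000
Step 2: Apply multiplier: 203000 × 0.85 = 172550.0
Step 3: Other records total: 452000
Step 4: Final sum = 172550.0 + 452000 = 624550.0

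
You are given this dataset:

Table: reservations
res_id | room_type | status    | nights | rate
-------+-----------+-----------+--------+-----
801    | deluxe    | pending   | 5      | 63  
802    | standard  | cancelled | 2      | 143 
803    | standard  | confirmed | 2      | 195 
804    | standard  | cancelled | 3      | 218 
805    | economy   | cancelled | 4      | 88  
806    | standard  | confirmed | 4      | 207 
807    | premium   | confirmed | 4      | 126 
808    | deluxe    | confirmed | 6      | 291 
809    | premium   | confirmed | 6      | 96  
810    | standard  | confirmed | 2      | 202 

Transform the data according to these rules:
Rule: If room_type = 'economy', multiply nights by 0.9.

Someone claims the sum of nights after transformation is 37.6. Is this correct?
Yes, the result is correct.

Step 1: Calculate the correct sum after transformation
Step 2: Apply multiplier 0.9 to records where room_type = 'economy'
Step 3: Correct result = 37.6
Step 4: Claimed result = 37.6
Step 5: 37.6 = 37.6 ✓
Conclusion: The claimed result is correct.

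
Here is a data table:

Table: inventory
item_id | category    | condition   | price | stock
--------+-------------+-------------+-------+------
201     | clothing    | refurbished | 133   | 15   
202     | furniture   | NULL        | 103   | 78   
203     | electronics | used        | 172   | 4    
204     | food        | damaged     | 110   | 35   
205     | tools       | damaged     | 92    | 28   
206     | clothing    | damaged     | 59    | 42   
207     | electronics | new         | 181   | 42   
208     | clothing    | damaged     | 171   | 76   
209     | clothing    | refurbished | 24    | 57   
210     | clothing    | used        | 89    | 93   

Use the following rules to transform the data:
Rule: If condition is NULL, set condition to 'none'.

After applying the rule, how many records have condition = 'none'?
1

Step 1: Count records where condition IS NULL
Step 2: Found 1 records with NULL condition
Step 3: These records will have condition set to 'none'
Step 4: Records already having condition = 'none': 0
Step 5: Answer: 1 + 0 = 1 records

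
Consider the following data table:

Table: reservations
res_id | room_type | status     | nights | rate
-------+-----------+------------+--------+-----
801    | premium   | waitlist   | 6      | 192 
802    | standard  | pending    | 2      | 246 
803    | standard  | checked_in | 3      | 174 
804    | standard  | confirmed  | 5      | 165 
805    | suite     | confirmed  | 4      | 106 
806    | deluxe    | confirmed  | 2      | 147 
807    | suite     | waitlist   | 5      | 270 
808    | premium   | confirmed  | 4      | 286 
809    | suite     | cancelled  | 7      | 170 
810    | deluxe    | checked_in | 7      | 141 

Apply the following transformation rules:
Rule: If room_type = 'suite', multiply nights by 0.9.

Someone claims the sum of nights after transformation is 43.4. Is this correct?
Yes, the result is correct.

Step 1: Calculate the correct sum after transformation
Step 2: Apply multiplier 0.9 to records where room_type = 'suite'
Step 3: Correct result = 43.4
Step 4: Claimed result = 43.4
Step 5: 43.4 = 43.4 ✓
Conclusion: The claimed result is correct.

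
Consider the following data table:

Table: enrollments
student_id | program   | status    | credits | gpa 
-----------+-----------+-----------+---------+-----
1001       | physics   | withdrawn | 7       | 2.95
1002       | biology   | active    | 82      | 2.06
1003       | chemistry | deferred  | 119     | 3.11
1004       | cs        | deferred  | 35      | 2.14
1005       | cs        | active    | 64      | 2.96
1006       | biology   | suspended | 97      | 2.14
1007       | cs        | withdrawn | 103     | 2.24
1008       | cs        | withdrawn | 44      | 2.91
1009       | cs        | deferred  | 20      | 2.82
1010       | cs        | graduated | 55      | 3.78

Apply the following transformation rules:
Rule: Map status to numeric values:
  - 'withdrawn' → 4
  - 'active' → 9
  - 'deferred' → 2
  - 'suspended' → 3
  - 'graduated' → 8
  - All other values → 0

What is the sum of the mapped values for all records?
47

Step 1: Apply mapping to each record
Step 2: Count by status:
  'withdrawn': 3 records × 4 = 12
  'active': 2 records × 9 = 18
  'deferred': 3 records × 2 = 6
  'suspended': 1 records × 3 = 3
  'graduated': 1 records × 8 = 8
Step 3: Sum all mapped values = 47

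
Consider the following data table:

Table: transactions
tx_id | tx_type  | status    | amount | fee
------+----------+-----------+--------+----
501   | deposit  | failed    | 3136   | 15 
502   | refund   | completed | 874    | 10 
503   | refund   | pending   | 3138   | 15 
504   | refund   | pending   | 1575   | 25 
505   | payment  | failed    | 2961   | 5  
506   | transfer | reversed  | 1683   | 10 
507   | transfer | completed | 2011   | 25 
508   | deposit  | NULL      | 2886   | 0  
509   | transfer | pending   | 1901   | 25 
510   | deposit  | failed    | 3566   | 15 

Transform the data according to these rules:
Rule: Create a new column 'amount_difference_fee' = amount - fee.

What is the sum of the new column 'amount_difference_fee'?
23586

Step 1: For each record, compute amount - fee
Example calculations:
  3136 - 15 = 3121
  874 - 10 = 864
  3138 - 15 = 3123
  ...
Step 2: Sum all derived values
Step 3: Total = 23586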